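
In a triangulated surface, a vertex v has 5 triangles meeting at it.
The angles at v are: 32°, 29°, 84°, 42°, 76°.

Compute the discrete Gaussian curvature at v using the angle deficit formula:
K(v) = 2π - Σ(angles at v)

Sum of angles = 263°. K = 360° - 263° = 97° = 97π/180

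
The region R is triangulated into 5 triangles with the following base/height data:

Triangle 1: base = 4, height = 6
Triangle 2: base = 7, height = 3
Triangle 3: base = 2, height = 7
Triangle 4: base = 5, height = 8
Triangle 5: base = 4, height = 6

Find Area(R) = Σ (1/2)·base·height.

(1/2)×4×6 + (1/2)×7×3 + (1/2)×2×7 + (1/2)×5×8 + (1/2)×4×6 = 61.5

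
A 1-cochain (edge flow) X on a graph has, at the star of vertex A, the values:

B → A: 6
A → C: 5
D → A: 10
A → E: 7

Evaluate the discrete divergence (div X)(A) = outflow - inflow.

Divergence = sum of outgoing flows = (-6) + 5 + (-10) + 7 = -4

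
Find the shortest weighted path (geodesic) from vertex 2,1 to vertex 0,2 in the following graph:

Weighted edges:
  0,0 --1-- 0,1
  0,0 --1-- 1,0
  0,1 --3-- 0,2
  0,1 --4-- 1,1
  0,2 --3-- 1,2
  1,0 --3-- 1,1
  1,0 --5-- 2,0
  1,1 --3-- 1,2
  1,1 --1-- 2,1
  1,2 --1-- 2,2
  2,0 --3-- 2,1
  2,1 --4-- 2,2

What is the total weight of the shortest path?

Shortest path: 2,1 → 1,1 → 1,2 → 0,2, total weight = 7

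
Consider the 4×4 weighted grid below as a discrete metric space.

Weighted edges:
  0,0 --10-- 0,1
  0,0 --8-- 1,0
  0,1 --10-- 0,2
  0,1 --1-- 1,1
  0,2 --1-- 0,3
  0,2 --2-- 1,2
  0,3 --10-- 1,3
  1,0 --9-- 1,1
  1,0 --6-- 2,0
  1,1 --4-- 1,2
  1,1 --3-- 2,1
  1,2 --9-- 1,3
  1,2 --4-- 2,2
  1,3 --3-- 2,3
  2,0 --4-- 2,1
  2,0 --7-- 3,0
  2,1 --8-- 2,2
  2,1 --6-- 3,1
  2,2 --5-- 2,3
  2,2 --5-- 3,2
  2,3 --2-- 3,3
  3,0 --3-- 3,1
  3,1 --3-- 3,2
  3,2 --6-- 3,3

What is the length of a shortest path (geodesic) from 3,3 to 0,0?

Shortest path: 3,3 → 2,3 → 2,2 → 1,2 → 1,1 → 0,1 → 0,0, total weight = 26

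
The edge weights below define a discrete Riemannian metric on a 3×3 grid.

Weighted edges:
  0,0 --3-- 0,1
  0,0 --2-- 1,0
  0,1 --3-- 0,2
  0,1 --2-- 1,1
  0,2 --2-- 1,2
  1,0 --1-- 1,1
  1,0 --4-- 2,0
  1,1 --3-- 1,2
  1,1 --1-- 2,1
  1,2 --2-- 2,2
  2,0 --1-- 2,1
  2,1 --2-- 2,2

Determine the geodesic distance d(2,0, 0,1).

Shortest path: 2,0 → 2,1 → 1,1 → 0,1, total weight = 4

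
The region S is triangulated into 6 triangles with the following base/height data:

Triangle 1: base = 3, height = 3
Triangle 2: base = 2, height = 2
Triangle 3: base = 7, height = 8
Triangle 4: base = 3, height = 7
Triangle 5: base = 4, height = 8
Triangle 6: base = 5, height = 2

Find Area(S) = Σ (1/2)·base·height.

(1/2)×3×3 + (1/2)×2×2 + (1/2)×7×8 + (1/2)×3×7 + (1/2)×4×8 + (1/2)×5×2 = 66.0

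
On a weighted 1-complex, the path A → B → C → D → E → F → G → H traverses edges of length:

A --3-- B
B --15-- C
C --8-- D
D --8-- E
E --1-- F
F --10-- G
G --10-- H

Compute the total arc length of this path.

Arc length = 3 + 15 + 8 + 8 + 1 + 10 + 10 = 55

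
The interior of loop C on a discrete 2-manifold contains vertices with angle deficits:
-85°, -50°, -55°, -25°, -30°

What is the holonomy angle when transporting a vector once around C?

Holonomy = total enclosed curvature = (-85°) + (-50°) + (-55°) + (-25°) + (-30°) = -245°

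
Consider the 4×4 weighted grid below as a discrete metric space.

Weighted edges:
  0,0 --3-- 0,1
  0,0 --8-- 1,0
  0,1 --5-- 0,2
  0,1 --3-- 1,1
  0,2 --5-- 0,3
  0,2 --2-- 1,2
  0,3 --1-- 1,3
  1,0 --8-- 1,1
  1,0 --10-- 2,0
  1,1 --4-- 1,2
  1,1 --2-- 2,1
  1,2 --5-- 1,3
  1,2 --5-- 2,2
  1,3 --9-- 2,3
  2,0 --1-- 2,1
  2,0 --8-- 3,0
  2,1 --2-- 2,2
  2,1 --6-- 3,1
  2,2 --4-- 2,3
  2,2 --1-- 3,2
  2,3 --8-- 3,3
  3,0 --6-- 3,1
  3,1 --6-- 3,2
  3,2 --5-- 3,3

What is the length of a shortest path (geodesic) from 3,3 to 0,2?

Shortest path: 3,3 → 3,2 → 2,2 → 1,2 → 0,2, total weight = 13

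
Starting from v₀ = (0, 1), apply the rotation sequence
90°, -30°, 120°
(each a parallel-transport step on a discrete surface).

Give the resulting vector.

Total rotation: 90° + (-30°) + 120° = 180°. Final vector: (0, -1)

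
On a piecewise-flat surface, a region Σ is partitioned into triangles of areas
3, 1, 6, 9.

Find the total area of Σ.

3 + 1 + 6 + 9 = 19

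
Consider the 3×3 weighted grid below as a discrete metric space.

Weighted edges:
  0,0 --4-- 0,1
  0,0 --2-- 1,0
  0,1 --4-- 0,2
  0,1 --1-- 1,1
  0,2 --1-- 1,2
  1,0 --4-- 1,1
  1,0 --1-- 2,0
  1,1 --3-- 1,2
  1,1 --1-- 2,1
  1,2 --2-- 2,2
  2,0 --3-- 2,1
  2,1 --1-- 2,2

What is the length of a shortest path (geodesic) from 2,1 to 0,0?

Shortest path: 2,1 → 1,1 → 0,1 → 0,0, total weight = 6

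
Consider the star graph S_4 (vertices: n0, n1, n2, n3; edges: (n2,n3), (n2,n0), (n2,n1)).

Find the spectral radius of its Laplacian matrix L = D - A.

The star S_4 is the complete bipartite graph K_{1,3} (one hub of degree 3, 3 leaves of degree 1). The Laplacian spectrum of K_{p,q} is 0, p (multiplicity q−1), q (multiplicity p−1), p+q. With p = 1, q = 3: 0 once, 1 with multiplicity 2, and 4 once. (Check: trace L = sum of degrees = 6 = 2·1 + 4.)
Laplacian eigenvalues: [0.0, 1.0, 1.0, 4.0]. Largest eigenvalue (spectral radius) = 4.0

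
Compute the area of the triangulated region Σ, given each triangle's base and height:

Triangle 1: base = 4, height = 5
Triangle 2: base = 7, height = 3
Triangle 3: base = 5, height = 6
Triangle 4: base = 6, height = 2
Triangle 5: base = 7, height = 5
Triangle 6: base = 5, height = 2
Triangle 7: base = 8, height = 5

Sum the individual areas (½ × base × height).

(1/2)×4×5 + (1/2)×7×3 + (1/2)×5×6 + (1/2)×6×2 + (1/2)×7×5 + (1/2)×5×2 + (1/2)×8×5 = 84.0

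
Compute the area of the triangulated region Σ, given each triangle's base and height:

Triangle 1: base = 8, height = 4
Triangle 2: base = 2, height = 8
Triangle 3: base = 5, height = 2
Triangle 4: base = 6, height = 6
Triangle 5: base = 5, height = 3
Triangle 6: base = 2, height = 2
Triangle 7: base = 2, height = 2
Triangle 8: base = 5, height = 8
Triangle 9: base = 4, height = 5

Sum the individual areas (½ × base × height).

(1/2)×8×4 + (1/2)×2×8 + (1/2)×5×2 + (1/2)×6×6 + (1/2)×5×3 + (1/2)×2×2 + (1/2)×2×2 + (1/2)×5×8 + (1/2)×4×5 = 88.5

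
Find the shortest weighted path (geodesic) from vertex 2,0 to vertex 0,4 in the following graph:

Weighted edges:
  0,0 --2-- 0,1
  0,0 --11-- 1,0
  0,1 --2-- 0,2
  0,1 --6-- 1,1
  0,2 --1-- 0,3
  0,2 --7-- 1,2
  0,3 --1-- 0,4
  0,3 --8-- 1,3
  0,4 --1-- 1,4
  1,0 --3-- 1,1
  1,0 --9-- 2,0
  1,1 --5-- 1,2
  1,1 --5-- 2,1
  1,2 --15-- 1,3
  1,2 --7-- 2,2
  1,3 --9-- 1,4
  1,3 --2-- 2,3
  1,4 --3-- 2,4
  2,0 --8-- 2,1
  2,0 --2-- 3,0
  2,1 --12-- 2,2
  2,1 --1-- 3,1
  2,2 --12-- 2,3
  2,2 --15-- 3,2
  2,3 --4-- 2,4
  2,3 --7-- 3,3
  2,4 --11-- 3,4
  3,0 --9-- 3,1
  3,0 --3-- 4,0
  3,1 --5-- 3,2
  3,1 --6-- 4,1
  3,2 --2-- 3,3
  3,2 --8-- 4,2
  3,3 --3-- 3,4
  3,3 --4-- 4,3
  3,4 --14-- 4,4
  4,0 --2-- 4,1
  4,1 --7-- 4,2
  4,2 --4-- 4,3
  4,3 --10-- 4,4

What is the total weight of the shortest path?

Shortest path: 2,0 → 1,0 → 1,1 → 0,1 → 0,2 → 0,3 → 0,4, total weight = 22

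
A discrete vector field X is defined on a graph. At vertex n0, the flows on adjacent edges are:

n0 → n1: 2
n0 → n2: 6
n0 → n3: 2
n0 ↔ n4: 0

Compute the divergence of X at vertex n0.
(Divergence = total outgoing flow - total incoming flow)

Divergence = sum of outgoing flows = 2 + 6 + 2 + 0 = 10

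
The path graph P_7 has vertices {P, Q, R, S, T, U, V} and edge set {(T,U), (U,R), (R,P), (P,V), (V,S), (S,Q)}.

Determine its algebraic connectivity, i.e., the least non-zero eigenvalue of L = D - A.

The path graph P_n has Laplacian eigenvalues λ_k = 2 − 2cos(kπ/n), k = 0, 1, …, n−1. Here n = 7:
k=0: 2 − 2cos(0) = 0.0; k=1: 2 − 2cos(π/7) = 0.1981; k=2: 2 − 2cos(2π/7) = 0.753; k=3: 2 − 2cos(3π/7) = 1.555; k=4: 2 − 2cos(4π/7) = 2.445; k=5: 2 − 2cos(5π/7) = 3.247; k=6: 2 − 2cos(6π/7) = 3.8019.
Laplacian eigenvalues: [0.0, 0.1981, 0.753, 1.555, 2.445, 3.247, 3.8019]. Algebraic connectivity (smallest non-zero eigenvalue) = 0.1981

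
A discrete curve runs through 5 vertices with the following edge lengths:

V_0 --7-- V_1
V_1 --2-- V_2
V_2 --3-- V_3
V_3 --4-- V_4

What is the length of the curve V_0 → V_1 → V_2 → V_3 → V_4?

Arc length = 7 + 2 + 3 + 4 = 16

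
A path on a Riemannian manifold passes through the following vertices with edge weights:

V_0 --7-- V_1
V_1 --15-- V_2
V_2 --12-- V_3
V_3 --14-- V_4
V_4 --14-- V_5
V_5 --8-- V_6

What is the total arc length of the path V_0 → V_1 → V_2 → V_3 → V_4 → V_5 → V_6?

Arc length = 7 + 15 + 12 + 14 + 14 + 8 = 70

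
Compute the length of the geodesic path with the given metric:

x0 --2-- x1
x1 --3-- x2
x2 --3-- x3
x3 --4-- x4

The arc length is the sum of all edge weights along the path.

Arc length = 2 + 3 + 3 + 4 = 12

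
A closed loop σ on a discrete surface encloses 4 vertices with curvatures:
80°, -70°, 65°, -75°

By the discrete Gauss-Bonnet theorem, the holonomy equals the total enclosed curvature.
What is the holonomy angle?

Holonomy = total enclosed curvature = 80° + (-70°) + 65° + (-75°) = 0°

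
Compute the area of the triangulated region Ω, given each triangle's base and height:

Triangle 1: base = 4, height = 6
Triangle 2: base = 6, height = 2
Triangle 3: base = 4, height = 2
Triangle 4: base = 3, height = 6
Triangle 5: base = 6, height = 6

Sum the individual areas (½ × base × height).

(1/2)×4×6 + (1/2)×6×2 + (1/2)×4×2 + (1/2)×3×6 + (1/2)×6×6 = 49.0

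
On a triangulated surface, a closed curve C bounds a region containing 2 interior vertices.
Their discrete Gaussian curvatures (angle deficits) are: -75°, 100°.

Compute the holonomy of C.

Holonomy = total enclosed curvature = (-75°) + 100° = 25°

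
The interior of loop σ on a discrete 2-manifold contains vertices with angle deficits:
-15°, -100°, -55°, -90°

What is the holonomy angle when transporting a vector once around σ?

Holonomy = total enclosed curvature = (-15°) + (-100°) + (-55°) + (-90°) = -260°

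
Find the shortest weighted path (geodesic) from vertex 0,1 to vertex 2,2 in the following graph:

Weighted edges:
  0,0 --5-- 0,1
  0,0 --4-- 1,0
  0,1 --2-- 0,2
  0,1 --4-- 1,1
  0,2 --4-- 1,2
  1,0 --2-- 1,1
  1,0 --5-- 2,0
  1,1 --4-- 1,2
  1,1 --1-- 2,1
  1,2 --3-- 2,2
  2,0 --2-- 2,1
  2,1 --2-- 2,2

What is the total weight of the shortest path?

Shortest path: 0,1 → 1,1 → 2,1 → 2,2, total weight = 7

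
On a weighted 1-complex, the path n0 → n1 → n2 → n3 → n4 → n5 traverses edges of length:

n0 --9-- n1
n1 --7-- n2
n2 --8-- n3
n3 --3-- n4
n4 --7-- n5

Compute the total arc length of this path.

Arc length = 9 + 7 + 8 + 3 + 7 = 34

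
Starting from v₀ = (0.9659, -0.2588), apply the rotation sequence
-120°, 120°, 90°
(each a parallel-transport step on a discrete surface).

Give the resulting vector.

Total rotation: (-120°) + 120° + 90° = 90°. Final vector: (0.2588, 0.9659)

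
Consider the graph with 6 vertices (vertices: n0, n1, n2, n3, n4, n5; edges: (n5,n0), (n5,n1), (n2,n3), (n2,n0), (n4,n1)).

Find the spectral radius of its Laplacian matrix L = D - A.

Degrees: deg(n0) = 2, deg(n1) = 2, deg(n2) = 2, deg(n3) = 1, deg(n4) = 1, deg(n5) = 2.
L = D − A with rows/columns ordered (n0, n1, n2, n3, n4, n5):
  [ 2,  0, -1,  0,  0, -1]
  [ 0,  2,  0,  0, -1, -1]
  [-1,  0,  2, -1,  0,  0]
  [ 0,  0, -1,  1,  0,  0]
  [ 0, -1,  0,  0,  1,  0]
  [-1, -1,  0,  0,  0,  2]
Characteristic polynomial: det(λI − L) = λ(λ² − 4λ + 1)(λ − 1)(λ − 2)(λ − 3).
Roots: λ = 0; (λ² − 4λ + 1) = 0 ⇒ λ = 2 ± √3 ≈ 0.2679, 3.7321; (λ − 1) = 0 ⇒ λ = 1; (λ − 2) = 0 ⇒ λ = 2; (λ − 3) = 0 ⇒ λ = 3.
(Check: the roots sum (with multiplicity) to 10, matching trace L = Σdeg = 2·5 = 10.)
Laplacian eigenvalues: [0.0, 0.2679, 1.0, 2.0, 3.0, 3.7321]. Largest eigenvalue (spectral radius) = 3.7321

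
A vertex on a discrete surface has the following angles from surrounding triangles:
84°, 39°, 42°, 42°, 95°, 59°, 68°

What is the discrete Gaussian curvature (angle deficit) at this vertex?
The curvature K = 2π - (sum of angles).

Sum of angles = 429°. K = 360° - 429° = -69° = -23π/60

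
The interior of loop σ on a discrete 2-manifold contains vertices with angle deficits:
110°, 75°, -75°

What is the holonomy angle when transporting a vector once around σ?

Holonomy = total enclosed curvature = 110° + 75° + (-75°) = 110°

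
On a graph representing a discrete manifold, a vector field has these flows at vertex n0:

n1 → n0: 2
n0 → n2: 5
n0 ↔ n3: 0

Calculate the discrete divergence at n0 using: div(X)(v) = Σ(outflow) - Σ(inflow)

Divergence = sum of outgoing flows = (-2) + 5 + 0 = 3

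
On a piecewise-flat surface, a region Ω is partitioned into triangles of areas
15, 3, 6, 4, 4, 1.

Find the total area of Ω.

15 + 3 + 6 + 4 + 4 + 1 = 33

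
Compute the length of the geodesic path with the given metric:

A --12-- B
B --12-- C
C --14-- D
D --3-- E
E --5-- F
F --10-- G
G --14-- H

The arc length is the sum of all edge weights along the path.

Arc length = 12 + 12 + 14 + 3 + 5 + 10 + 14 = 70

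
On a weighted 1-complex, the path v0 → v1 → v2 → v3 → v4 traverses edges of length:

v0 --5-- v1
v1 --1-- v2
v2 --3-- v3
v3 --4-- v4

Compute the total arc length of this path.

Arc length = 5 + 1 + 3 + 4 = 13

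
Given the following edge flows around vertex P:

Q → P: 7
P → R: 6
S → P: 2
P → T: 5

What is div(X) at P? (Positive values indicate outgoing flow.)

Divergence = sum of outgoing flows = (-7) + 6 + (-2) + 5 = 2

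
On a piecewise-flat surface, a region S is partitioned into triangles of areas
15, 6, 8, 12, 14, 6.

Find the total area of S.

15 + 6 + 8 + 12 + 14 + 6 = 61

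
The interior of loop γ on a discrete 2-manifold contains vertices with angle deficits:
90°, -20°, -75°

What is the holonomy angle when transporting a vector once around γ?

Holonomy = total enclosed curvature = 90° + (-20°) + (-75°) = -5°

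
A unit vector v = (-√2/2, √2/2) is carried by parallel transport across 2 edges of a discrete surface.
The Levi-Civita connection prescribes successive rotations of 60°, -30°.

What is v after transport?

Total rotation: 60° + (-30°) = 30°. Final vector: (-0.9659, 0.2588)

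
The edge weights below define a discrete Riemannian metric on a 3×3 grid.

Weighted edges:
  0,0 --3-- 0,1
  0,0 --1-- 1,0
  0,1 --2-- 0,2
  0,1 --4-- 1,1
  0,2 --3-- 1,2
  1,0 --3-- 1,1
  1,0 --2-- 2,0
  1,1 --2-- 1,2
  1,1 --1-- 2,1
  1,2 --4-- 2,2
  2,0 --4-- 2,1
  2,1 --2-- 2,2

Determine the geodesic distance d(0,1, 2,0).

Shortest path: 0,1 → 0,0 → 1,0 → 2,0, total weight = 6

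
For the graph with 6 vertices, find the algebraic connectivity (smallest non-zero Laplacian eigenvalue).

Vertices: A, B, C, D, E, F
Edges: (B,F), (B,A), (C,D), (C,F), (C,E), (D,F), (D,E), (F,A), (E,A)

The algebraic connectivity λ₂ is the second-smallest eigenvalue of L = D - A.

Degrees: deg(A) = 3, deg(B) = 2, deg(C) = 3, deg(D) = 3, deg(E) = 3, deg(F) = 4.
L = D − A with rows/columns ordered (A, B, C, D, E, F):
  [ 3, -1,  0,  0, -1, -1]
  [-1,  2,  0,  0,  0, -1]
  [ 0,  0,  3, -1, -1, -1]
  [ 0,  0, -1,  3, -1, -1]
  [-1,  0, -1, -1,  3,  0]
  [-1, -1, -1, -1,  0,  4]
Characteristic polynomial: det(λI − L) = λ(λ² − 7λ + 8)(λ − 3)(λ − 4)².
Roots: λ = 0; (λ² − 7λ + 8) = 0 ⇒ λ = (7 ± √17)/2 ≈ 1.4384, 5.5616; (λ − 3) = 0 ⇒ λ = 3; (λ − 4) = 0 ⇒ λ = 4 (multiplicity 2).
(Check: the roots sum (with multiplicity) to 18, matching trace L = Σdeg = 2·9 = 18.)
Laplacian eigenvalues: [0.0, 1.4384, 3.0, 4.0, 4.0, 5.5616]. Algebraic connectivity (smallest non-zero eigenvalue) = 1.4384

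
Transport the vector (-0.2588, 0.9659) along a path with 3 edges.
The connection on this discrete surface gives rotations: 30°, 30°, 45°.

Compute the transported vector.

Total rotation: 30° + 30° + 45° = 105°. Final vector: (-0.8660, -0.5000)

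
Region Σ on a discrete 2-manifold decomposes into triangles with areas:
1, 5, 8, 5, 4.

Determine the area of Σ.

1 + 5 + 8 + 5 + 4 = 23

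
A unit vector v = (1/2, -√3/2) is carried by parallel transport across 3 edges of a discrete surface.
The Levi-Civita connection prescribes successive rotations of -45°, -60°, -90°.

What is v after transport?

Total rotation: (-45°) + (-60°) + (-90°) = -195° ≡ 165° (mod 360°). Final vector: (-0.2588, 0.9659)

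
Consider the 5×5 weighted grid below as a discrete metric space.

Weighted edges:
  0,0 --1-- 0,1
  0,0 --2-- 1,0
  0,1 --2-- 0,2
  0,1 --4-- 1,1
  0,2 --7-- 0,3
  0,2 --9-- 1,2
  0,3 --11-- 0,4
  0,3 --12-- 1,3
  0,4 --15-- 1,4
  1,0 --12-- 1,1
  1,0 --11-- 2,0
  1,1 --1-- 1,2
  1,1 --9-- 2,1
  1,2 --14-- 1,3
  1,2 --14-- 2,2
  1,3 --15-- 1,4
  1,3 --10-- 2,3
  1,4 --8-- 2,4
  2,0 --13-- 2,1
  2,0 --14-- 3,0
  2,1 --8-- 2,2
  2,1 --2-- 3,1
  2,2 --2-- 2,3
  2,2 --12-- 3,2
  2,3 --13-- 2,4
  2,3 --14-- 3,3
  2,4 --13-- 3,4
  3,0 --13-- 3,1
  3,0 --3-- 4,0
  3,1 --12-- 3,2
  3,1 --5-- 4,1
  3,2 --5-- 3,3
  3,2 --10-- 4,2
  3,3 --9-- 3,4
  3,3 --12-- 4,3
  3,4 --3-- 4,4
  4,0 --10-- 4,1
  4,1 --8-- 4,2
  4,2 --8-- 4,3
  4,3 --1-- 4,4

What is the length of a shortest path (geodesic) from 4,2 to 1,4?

Shortest path: 4,2 → 4,3 → 4,4 → 3,4 → 2,4 → 1,4, total weight = 33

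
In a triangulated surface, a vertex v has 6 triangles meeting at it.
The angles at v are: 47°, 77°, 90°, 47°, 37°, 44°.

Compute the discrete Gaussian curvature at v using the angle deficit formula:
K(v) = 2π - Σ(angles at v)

Sum of angles = 342°. K = 360° - 342° = 18° = π/10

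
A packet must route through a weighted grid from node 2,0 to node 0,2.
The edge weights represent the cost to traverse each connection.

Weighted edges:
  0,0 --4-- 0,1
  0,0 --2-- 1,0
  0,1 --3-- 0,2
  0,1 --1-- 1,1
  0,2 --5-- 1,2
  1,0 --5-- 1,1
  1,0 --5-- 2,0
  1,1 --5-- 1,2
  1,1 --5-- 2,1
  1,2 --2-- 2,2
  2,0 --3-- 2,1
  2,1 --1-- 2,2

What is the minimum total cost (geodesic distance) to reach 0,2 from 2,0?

Shortest path: 2,0 → 2,1 → 2,2 → 1,2 → 0,2, total weight = 11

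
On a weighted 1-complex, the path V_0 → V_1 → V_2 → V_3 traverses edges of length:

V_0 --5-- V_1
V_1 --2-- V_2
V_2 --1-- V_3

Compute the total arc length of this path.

Arc length = 5 + 2 + 1 = 8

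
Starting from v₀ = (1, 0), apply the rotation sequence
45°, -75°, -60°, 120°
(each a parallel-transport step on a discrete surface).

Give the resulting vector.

Total rotation: 45° + (-75°) + (-60°) + 120° = 30°. Final vector: (0.8660, 0.5000)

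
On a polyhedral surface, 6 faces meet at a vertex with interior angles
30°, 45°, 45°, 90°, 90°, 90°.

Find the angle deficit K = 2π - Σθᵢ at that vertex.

Sum of angles = 390°. K = 360° - 390° = -30°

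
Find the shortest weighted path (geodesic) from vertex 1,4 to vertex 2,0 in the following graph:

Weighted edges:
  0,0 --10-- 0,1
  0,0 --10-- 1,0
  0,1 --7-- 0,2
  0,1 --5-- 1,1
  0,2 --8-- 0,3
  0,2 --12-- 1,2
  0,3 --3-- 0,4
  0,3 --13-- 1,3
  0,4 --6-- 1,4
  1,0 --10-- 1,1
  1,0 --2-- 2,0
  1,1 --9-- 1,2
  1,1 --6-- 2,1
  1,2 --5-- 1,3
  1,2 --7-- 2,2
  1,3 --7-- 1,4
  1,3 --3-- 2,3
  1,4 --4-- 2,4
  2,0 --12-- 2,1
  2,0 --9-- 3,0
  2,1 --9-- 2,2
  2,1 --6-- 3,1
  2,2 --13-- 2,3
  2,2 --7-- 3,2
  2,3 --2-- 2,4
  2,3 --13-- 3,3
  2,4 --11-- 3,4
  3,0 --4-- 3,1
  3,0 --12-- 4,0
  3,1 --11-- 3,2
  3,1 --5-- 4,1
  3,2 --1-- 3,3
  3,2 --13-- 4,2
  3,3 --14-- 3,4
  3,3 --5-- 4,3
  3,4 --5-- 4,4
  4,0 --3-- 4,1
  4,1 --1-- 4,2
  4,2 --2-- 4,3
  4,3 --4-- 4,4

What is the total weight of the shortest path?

Shortest path: 1,4 → 1,3 → 1,2 → 1,1 → 1,0 → 2,0, total weight = 33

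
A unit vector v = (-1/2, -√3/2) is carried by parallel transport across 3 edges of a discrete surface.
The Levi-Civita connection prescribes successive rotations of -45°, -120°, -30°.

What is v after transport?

Total rotation: (-45°) + (-120°) + (-30°) = -195° ≡ 165° (mod 360°). Final vector: (0.7071, 0.7071)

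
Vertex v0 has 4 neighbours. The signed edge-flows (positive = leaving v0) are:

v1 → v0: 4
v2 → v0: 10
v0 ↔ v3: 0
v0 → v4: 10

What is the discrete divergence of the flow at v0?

Divergence = sum of outgoing flows = (-4) + (-10) + 0 + 10 = -4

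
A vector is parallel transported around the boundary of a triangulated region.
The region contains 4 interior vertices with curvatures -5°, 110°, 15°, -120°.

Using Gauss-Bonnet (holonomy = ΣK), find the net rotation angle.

Holonomy = total enclosed curvature = (-5°) + 110° + 15° + (-120°) = 0°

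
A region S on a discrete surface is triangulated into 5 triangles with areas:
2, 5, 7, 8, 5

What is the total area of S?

2 + 5 + 7 + 8 + 5 = 27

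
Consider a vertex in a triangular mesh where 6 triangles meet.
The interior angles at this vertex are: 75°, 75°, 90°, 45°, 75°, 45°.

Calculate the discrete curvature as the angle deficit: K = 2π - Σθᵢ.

Sum of angles = 405°. K = 360° - 405° = -45°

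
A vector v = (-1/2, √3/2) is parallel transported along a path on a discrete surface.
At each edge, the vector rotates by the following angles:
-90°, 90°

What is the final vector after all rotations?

Total rotation: (-90°) + 90° = 0°. Final vector: (-0.5000, 0.8660)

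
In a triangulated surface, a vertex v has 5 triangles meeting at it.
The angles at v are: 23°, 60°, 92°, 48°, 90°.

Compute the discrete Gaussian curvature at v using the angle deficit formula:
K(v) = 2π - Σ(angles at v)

Sum of angles = 313°. K = 360° - 313° = 47° = 47π/180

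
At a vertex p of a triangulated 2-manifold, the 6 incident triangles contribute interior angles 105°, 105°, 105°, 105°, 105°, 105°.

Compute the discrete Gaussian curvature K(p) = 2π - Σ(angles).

Sum of angles = 630°. K = 360° - 630° = -270°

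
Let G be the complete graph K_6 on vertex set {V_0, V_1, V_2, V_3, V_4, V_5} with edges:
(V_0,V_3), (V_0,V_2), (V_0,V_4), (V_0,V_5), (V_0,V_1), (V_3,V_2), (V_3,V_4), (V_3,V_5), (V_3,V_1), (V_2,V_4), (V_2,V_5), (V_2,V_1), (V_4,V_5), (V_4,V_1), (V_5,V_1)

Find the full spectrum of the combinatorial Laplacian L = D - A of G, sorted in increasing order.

For the complete graph K_n, L = nI − J (J = all-ones matrix). J has eigenvalues n (once, eigenvector 𝟙) and 0 (multiplicity n−1), so L has eigenvalues 0 (once) and n (multiplicity n−1). Here n = 6: eigenvalue 0 once and 6 with multiplicity 5.
Laplacian eigenvalues (increasing order): [0.0, 6.0, 6.0, 6.0, 6.0, 6.0]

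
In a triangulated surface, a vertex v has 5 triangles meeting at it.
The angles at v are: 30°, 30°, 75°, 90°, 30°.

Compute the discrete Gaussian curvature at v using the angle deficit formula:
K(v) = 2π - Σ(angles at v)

Sum of angles = 255°. K = 360° - 255° = 105°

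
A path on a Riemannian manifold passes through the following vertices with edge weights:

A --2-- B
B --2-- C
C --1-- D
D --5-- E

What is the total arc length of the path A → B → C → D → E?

Arc length = 2 + 2 + 1 + 5 = 10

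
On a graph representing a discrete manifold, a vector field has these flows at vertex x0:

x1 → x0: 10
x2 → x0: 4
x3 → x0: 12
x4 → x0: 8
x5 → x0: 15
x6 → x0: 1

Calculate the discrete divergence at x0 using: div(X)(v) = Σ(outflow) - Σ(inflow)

Divergence = sum of outgoing flows = (-10) + (-4) + (-12) + (-8) + (-15) + (-1) = -50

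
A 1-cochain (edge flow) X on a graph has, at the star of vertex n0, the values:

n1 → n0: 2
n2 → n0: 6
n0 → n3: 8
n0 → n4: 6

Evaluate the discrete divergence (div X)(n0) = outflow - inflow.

Divergence = sum of outgoing flows = (-2) + (-6) + 8 + 6 = 6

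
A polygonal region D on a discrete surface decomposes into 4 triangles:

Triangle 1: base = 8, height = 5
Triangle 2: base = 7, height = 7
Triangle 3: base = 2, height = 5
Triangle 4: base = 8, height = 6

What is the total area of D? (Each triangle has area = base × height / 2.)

(1/2)×8×5 + (1/2)×7×7 + (1/2)×2×5 + (1/2)×8×6 = 73.5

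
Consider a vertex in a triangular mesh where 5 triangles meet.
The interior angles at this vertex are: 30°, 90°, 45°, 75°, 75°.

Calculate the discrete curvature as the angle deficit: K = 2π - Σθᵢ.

Sum of angles = 315°. K = 360° - 315° = 45°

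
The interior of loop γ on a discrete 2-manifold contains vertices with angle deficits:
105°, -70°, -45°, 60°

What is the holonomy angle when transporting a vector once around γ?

Holonomy = total enclosed curvature = 105° + (-70°) + (-45°) + 60° = 50°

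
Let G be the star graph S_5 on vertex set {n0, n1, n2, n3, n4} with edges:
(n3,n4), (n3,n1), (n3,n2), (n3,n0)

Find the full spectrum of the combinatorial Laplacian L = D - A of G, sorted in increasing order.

The star S_5 is the complete bipartite graph K_{1,4} (one hub of degree 4, 4 leaves of degree 1). The Laplacian spectrum of K_{p,q} is 0, p (multiplicity q−1), q (multiplicity p−1), p+q. With p = 1, q = 4: 0 once, 1 with multiplicity 3, and 5 once. (Check: trace L = sum of degrees = 8 = 3·1 + 5.)
Laplacian eigenvalues (increasing order): [0.0, 1.0, 1.0, 1.0, 5.0]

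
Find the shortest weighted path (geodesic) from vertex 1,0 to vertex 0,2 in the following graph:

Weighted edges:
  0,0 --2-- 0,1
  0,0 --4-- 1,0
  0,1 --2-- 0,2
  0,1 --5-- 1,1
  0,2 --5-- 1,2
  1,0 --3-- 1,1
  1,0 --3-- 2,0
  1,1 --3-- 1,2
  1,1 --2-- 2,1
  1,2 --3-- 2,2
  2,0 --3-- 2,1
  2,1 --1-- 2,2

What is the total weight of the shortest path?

Shortest path: 1,0 → 0,0 → 0,1 → 0,2, total weight = 8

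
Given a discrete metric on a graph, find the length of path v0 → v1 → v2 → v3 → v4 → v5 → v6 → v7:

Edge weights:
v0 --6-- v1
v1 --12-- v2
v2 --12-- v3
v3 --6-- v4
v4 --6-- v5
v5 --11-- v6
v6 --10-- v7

Arc length = 6 + 12 + 12 + 6 + 6 + 11 + 10 = 63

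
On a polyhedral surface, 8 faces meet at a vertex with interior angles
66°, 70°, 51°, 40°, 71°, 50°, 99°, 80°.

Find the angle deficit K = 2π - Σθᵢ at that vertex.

Sum of angles = 527°. K = 360° - 527° = -167° = -167π/180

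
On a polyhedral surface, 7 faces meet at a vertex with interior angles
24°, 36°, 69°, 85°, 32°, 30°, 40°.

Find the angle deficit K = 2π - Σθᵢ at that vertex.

Sum of angles = 316°. K = 360° - 316° = 44° = 11π/45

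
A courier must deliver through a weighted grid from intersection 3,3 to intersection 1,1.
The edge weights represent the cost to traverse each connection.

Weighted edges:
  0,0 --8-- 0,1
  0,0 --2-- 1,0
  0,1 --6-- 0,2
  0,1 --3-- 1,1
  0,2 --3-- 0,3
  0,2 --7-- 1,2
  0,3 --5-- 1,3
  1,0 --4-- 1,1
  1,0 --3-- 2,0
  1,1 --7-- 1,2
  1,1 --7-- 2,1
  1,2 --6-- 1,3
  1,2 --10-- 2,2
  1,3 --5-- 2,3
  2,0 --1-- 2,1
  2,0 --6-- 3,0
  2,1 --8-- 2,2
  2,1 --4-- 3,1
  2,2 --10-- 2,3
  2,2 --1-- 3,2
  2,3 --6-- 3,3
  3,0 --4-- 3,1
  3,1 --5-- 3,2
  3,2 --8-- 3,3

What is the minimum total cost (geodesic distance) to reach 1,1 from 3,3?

Shortest path: 3,3 → 2,3 → 1,3 → 1,2 → 1,1, total weight = 24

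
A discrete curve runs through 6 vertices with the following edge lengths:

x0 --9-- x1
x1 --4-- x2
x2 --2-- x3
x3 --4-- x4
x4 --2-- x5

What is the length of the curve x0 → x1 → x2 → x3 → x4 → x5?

Arc length = 9 + 4 + 2 + 4 + 2 = 21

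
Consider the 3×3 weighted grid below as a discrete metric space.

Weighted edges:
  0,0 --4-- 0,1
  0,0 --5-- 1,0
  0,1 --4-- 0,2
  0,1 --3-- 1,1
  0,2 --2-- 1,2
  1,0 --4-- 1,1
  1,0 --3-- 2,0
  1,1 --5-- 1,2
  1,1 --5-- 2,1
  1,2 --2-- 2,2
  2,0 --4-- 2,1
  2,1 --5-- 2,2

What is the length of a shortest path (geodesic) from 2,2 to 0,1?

Shortest path: 2,2 → 1,2 → 0,2 → 0,1, total weight = 8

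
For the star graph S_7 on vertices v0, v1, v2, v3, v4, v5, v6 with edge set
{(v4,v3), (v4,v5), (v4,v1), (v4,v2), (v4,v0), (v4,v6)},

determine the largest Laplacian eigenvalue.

The star S_7 is the complete bipartite graph K_{1,6} (one hub of degree 6, 6 leaves of degree 1). The Laplacian spectrum of K_{p,q} is 0, p (multiplicity q−1), q (multiplicity p−1), p+q. With p = 1, q = 6: 0 once, 1 with multiplicity 5, and 7 once. (Check: trace L = sum of degrees = 12 = 5·1 + 7.)
Laplacian eigenvalues: [0.0, 1.0, 1.0, 1.0, 1.0, 1.0, 7.0]. Largest eigenvalue (spectral radius) = 7.0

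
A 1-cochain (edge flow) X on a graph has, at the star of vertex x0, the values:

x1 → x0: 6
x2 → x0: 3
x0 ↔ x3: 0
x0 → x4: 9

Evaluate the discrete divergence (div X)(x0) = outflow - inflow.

Divergence = sum of outgoing flows = (-6) + (-3) + 0 + 9 = 0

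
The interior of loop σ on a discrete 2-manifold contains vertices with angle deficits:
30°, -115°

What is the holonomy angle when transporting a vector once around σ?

Holonomy = total enclosed curvature = 30° + (-115°) = -85°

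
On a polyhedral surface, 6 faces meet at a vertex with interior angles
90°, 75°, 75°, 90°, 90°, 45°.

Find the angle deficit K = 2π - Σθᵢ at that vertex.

Sum of angles = 465°. K = 360° - 465° = -105° = -7π/12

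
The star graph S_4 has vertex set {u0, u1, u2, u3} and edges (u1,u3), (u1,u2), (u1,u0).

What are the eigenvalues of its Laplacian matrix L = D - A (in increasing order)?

The star S_4 is the complete bipartite graph K_{1,3} (one hub of degree 3, 3 leaves of degree 1). The Laplacian spectrum of K_{p,q} is 0, p (multiplicity q−1), q (multiplicity p−1), p+q. With p = 1, q = 3: 0 once, 1 with multiplicity 2, and 4 once. (Check: trace L = sum of degrees = 6 = 2·1 + 4.)
Laplacian eigenvalues (increasing order): [0.0, 1.0, 1.0, 4.0]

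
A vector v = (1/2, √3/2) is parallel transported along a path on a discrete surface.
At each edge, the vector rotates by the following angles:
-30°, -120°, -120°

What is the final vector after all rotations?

Total rotation: (-30°) + (-120°) + (-120°) = -270° ≡ 90° (mod 360°). Final vector: (-0.8660, 0.5000)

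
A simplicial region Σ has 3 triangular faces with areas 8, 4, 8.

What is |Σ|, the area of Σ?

8 + 4 + 8 = 20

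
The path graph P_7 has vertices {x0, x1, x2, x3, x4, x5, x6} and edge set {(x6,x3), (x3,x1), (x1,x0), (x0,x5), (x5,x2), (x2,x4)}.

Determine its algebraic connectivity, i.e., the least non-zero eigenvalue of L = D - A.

The path graph P_n has Laplacian eigenvalues λ_k = 2 − 2cos(kπ/n), k = 0, 1, …, n−1. Here n = 7:
k=0: 2 − 2cos(0) = 0.0; k=1: 2 − 2cos(π/7) = 0.1981; k=2: 2 − 2cos(2π/7) = 0.753; k=3: 2 − 2cos(3π/7) = 1.555; k=4: 2 − 2cos(4π/7) = 2.445; k=5: 2 − 2cos(5π/7) = 3.247; k=6: 2 − 2cos(6π/7) = 3.8019.
Laplacian eigenvalues: [0.0, 0.1981, 0.753, 1.555, 2.445, 3.247, 3.8019]. Algebraic connectivity (smallest non-zero eigenvalue) = 0.1981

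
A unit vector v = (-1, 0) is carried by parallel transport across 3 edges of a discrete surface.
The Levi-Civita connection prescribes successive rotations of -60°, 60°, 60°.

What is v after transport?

Total rotation: (-60°) + 60° + 60° = 60°. Final vector: (-0.5000, -0.8660)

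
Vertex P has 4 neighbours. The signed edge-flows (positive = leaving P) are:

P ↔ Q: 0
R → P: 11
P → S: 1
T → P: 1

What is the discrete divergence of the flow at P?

Divergence = sum of outgoing flows = 0 + (-11) + 1 + (-1) = -11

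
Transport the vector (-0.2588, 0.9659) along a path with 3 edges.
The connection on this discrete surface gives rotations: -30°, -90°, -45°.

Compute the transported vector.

Total rotation: (-30°) + (-90°) + (-45°) = -165°. Final vector: (0.5000, -0.8660)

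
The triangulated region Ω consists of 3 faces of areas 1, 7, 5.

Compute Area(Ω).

1 + 7 + 5 = 13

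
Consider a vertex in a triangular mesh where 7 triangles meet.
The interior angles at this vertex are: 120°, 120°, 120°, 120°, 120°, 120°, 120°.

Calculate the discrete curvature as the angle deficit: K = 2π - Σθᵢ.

Sum of angles = 840°. K = 360° - 840° = -480°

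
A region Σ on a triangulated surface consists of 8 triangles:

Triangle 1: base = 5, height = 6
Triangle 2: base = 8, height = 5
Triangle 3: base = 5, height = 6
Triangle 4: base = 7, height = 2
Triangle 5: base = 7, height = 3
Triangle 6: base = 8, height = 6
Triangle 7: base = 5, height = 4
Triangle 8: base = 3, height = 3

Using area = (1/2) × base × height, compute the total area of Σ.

(1/2)×5×6 + (1/2)×8×5 + (1/2)×5×6 + (1/2)×7×2 + (1/2)×7×3 + (1/2)×8×6 + (1/2)×5×4 + (1/2)×3×3 = 106.0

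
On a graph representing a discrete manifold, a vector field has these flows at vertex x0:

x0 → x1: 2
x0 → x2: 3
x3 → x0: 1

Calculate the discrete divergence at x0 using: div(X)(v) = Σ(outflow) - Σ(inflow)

Divergence = sum of outgoing flows = 2 + 3 + (-1) = 4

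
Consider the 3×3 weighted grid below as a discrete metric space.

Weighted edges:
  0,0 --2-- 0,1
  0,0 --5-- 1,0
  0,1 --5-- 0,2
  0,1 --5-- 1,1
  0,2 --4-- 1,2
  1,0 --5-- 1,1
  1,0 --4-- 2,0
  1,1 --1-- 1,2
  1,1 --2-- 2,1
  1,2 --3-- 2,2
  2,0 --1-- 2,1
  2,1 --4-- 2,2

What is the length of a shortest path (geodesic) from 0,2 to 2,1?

Shortest path: 0,2 → 1,2 → 1,1 → 2,1, total weight = 7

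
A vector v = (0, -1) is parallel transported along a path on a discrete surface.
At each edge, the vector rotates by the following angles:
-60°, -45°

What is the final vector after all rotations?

Total rotation: (-60°) + (-45°) = -105°. Final vector: (-0.9659, 0.2588)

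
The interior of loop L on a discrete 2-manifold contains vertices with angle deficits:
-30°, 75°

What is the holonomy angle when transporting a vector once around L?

Holonomy = total enclosed curvature = (-30°) + 75° = 45°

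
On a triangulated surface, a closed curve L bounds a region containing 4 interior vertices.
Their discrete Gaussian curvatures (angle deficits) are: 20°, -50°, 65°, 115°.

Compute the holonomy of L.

Holonomy = total enclosed curvature = 20° + (-50°) + 65° + 115° = 150°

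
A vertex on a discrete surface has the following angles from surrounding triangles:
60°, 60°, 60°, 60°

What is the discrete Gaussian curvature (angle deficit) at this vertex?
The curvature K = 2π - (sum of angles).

Sum of angles = 240°. K = 360° - 240° = 120°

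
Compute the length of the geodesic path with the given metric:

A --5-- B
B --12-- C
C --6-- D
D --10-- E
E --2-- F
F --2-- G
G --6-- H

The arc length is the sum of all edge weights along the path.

Arc length = 5 + 12 + 6 + 10 + 2 + 2 + 6 = 43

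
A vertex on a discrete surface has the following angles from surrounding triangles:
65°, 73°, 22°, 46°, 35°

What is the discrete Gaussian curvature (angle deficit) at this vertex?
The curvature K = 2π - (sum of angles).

Sum of angles = 241°. K = 360° - 241° = 119° = 119π/180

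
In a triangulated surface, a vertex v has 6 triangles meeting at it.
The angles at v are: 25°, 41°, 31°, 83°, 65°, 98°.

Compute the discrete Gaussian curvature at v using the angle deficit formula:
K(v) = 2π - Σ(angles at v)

Sum of angles = 343°. K = 360° - 343° = 17° = 17π/180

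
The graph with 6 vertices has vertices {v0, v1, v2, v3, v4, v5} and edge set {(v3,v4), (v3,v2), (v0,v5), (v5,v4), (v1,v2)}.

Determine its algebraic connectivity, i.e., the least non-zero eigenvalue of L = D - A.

Degrees: deg(v0) = 1, deg(v1) = 1, deg(v2) = 2, deg(v3) = 2, deg(v4) = 2, deg(v5) = 2.
L = D − A with rows/columns ordered (v0, v1, v2, v3, v4, v5):
  [ 1,  0,  0,  0,  0, -1]
  [ 0,  1, -1,  0,  0,  0]
  [ 0, -1,  2, -1,  0,  0]
  [ 0,  0, -1,  2, -1,  0]
  [ 0,  0,  0, -1,  2, -1]
  [-1,  0,  0,  0, -1,  2]
Characteristic polynomial: det(λI − L) = λ(λ² − 4λ + 1)(λ − 1)(λ − 2)(λ − 3).
Roots: λ = 0; (λ² − 4λ + 1) = 0 ⇒ λ = 2 ± √3 ≈ 0.2679, 3.7321; (λ − 1) = 0 ⇒ λ = 1; (λ − 2) = 0 ⇒ λ = 2; (λ − 3) = 0 ⇒ λ = 3.
(Check: the roots sum (with multiplicity) to 10, matching trace L = Σdeg = 2·5 = 10.)
Laplacian eigenvalues: [0.0, 0.2679, 1.0, 2.0, 3.0, 3.7321]. Algebraic connectivity (smallest non-zero eigenvalue) = 0.2679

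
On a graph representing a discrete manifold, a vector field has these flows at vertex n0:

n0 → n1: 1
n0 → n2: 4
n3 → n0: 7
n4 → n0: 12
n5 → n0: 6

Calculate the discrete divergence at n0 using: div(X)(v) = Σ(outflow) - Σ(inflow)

Divergence = sum of outgoing flows = 1 + 4 + (-7) + (-12) + (-6) = -20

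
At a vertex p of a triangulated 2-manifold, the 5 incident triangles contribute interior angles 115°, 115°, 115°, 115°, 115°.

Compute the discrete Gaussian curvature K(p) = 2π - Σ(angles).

Sum of angles = 575°. K = 360° - 575° = -215°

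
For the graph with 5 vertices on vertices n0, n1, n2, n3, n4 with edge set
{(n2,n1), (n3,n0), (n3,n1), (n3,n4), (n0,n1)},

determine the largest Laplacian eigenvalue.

Degrees: deg(n0) = 2, deg(n1) = 3, deg(n2) = 1, deg(n3) = 3, deg(n4) = 1.
L = D − A with rows/columns ordered (n0, n1, n2, n3, n4):
  [ 2, -1,  0, -1,  0]
  [-1,  3, -1, -1,  0]
  [ 0, -1,  1,  0,  0]
  [-1, -1,  0,  3, -1]
  [ 0,  0,  0, -1,  1]
Characteristic polynomial: det(λI − L) = λ(λ² − 5λ + 3)(λ² − 5λ + 5).
Roots: λ = 0; (λ² − 5λ + 3) = 0 ⇒ λ = (5 ± √13)/2 ≈ 0.6972, 4.3028; (λ² − 5λ + 5) = 0 ⇒ λ = (5 ± √5)/2 ≈ 1.382, 3.618.
(Check: the roots sum (with multiplicity) to 10, matching trace L = Σdeg = 2·5 = 10.)
Laplacian eigenvalues: [0.0, 0.6972, 1.382, 3.618, 4.3028]. Largest eigenvalue (spectral radius) = 4.3028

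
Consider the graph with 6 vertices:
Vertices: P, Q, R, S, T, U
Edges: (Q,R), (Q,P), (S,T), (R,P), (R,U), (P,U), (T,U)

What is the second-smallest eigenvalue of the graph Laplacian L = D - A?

Degrees: deg(P) = 3, deg(Q) = 2, deg(R) = 3, deg(S) = 1, deg(T) = 2, deg(U) = 3.
L = D − A with rows/columns ordered (P, Q, R, S, T, U):
  [ 3, -1, -1,  0,  0, -1]
  [-1,  2, -1,  0,  0,  0]
  [-1, -1,  3,  0,  0, -1]
  [ 0,  0,  0,  1, -1,  0]
  [ 0,  0,  0, -1,  2, -1]
  [-1,  0, -1,  0, -1,  3]
Characteristic polynomial: det(λI − L) = λ(λ² − 5λ + 2)(λ − 2)(λ − 3)(λ − 4).
Roots: λ = 0; (λ² − 5λ + 2) = 0 ⇒ λ = (5 ± √17)/2 ≈ 0.4384, 4.5616; (λ − 2) = 0 ⇒ λ = 2; (λ − 3) = 0 ⇒ λ = 3; (λ − 4) = 0 ⇒ λ = 4.
(Check: the roots sum (with multiplicity) to 14, matching trace L = Σdeg = 2·7 = 14.)
Laplacian eigenvalues: [0.0, 0.4384, 2.0, 3.0, 4.0, 4.5616]. Algebraic connectivity (smallest non-zero eigenvalue) = 0.4384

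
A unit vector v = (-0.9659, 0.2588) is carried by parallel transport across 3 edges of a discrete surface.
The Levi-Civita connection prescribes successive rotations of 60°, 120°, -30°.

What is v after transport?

Total rotation: 60° + 120° + (-30°) = 150°. Final vector: (0.7071, -0.7071)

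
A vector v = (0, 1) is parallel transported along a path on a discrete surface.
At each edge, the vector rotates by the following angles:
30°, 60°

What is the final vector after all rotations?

Total rotation: 30° + 60° = 90°. Final vector: (-1, 0)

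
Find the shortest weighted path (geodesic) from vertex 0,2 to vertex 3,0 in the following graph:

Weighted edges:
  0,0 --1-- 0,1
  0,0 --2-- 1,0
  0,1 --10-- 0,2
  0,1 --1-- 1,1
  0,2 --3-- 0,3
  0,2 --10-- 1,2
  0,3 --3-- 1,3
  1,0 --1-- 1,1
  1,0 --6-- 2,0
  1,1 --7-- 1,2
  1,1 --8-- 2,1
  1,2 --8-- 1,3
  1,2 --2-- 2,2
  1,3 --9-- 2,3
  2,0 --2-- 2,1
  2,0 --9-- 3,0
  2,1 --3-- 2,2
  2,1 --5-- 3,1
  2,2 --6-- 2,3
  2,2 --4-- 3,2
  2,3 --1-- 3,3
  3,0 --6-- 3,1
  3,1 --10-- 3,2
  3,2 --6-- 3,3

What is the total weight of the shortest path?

Shortest path: 0,2 → 1,2 → 2,2 → 2,1 → 2,0 → 3,0, total weight = 26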